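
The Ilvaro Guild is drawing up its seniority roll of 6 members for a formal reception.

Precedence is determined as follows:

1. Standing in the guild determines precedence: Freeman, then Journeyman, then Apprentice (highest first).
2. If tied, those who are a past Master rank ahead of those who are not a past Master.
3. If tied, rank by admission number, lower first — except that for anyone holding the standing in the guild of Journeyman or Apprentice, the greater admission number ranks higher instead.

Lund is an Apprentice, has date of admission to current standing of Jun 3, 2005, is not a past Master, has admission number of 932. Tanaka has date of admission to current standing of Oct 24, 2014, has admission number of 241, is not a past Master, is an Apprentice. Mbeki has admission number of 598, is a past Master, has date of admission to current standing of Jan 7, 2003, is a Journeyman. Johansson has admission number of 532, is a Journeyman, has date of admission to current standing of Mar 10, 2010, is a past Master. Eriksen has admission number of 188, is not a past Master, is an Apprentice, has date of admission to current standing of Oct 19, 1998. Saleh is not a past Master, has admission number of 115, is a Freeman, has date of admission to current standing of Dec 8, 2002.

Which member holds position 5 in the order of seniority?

By standing in the guild: Saleh (Freeman); then Mbeki and Johansson (Journeyman); then Lund, Tanaka and Eriksen (Apprentice).
Mbeki and Johansson are each a past Master, so the next rule applies.
Among Mbeki and Johansson, by admission number (higher first) (reversed rule for this group): Mbeki (598) before Johansson (532).
Lund, Tanaka and Eriksen are each not a past Master, so the next rule applies.
Among Lund, Tanaka and Eriksen, by admission number (higher first) (reversed rule for this group): Lund (932) before Tanaka (241) before Eriksen (188).
Order: Saleh, Mbeki, Johansson, Lund, Tanaka, Eriksen.

Tanaka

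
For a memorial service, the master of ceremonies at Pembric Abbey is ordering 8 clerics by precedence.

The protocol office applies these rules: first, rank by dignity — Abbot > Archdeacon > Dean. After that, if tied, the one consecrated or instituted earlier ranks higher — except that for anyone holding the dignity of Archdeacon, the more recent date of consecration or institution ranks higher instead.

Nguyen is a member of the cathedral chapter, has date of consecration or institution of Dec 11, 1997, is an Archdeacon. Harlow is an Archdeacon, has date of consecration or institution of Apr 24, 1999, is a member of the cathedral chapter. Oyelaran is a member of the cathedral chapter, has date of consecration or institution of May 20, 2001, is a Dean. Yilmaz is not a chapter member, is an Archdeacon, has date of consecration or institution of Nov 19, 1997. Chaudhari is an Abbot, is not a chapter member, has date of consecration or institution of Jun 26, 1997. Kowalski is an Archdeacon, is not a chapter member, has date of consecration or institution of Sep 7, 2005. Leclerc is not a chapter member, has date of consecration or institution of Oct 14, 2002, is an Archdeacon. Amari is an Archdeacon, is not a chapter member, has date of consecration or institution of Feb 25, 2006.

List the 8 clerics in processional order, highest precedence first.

By dignity: Chaudhari (Abbot); then Amari, Kowalski, Leclerc, Harlow, Nguyen and Yilmaz (Archdeacon); then Oyelaran (Dean).
Among Amari, Kowalski, Leclerc, Harlow, Nguyen and Yilmaz, by date of consecration or institution (later first) (reversed rule for this group): Amari (Feb 25, 2006) before Kowalski (Sep 7, 2005) before Leclerc (Oct 14, 2002) before Harlow (Apr 24, 1999) before Nguyen (Dec 11, 1997) before Yilmaz (Nov 19, 1997).
Full order: Chaudhari, Amari, Kowalski, Leclerc, Harlow, Nguyen, Yilmaz, Oyelaran.

Chaudhari, Amari, Kowalski, Leclerc, Harlow, Nguyen, Yilmaz, Oyelaran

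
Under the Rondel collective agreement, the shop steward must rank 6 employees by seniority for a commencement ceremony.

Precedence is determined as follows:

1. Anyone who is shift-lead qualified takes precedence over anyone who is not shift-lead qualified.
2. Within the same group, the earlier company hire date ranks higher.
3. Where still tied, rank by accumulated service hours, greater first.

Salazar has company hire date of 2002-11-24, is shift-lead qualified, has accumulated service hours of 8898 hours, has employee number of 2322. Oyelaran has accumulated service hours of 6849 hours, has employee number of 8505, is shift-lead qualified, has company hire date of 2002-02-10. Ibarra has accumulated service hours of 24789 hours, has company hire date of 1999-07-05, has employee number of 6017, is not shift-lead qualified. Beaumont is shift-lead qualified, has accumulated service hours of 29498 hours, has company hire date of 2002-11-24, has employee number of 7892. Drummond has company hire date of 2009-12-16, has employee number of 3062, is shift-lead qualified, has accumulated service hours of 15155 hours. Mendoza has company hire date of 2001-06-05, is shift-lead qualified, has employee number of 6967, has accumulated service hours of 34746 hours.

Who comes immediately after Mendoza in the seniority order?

By the first rule: Mendoza, Oyelaran, Beaumont, Salazar and Drummond (each shift-lead qualified); then Ibarra (not shift-lead qualified).
Among Mendoza, Oyelaran, Beaumont, Salazar and Drummond, by company hire date (earlier first): Mendoza (2001-06-05) before Oyelaran (2002-02-10) before Beaumont and Salazar (2002-11-24) before Drummond (2009-12-16).
Among Beaumont and Salazar, by accumulated service hours (higher first): Beaumont (29498 hours) before Salazar (8898 hours).
Order: Mendoza, Oyelaran, Beaumont, Salazar, Drummond, Ibarra.

Oyelaran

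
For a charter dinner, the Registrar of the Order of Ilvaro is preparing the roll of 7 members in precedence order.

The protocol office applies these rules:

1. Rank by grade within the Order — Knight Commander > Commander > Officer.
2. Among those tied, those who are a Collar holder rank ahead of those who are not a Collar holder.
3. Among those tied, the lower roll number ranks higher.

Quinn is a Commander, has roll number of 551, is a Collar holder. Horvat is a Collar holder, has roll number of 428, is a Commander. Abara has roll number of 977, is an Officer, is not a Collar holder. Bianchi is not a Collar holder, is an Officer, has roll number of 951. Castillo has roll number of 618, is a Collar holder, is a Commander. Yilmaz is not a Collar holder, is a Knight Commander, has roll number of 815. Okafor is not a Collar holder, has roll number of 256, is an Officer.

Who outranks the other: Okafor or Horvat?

By grade within the Order: Yilmaz (Knight Commander); then Horvat, Quinn and Castillo (Commander); then Okafor, Bianchi and Abara (Officer).
Horvat, Quinn and Castillo are each a Collar holder, so the next rule applies.
Among Horvat, Quinn and Castillo, by roll number (lower first): Horvat (428) before Quinn (551) before Castillo (618).
Okafor, Bianchi and Abara are each not a Collar holder, so the next rule applies.
Among Okafor, Bianchi and Abara, by roll number (lower first): Okafor (256) before Bianchi (951) before Abara (977).
So Horvat takes precedence.

Horvat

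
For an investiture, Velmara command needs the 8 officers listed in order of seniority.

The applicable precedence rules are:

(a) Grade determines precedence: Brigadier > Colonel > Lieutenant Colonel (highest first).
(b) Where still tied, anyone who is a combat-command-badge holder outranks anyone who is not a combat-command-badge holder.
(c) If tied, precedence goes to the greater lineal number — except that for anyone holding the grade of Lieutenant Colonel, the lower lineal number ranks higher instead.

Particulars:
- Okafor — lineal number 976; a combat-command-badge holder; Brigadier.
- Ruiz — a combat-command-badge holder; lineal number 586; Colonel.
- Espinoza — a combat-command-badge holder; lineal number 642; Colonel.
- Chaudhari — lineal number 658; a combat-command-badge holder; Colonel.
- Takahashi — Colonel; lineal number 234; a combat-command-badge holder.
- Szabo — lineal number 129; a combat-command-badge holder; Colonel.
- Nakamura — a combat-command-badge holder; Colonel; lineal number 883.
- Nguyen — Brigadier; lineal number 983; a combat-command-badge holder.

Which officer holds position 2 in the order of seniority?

By grade: Nguyen and Okafor (Brigadier); then Nakamura, Chaudhari, Espinoza, Ruiz, Takahashi and Szabo (Colonel).
Nguyen and Okafor are each a combat-command-badge holder, so the next rule applies.
Among Nguyen and Okafor, by lineal number (higher first): Nguyen (983) before Okafor (976).
Nakamura, Chaudhari, Espinoza, Ruiz, Takahashi and Szabo are each a combat-command-badge holder, so the next rule applies.
Among Nakamura, Chaudhari, Espinoza, Ruiz, Takahashi and Szabo, by lineal number (higher first): Nakamura (883) before Chaudhari (658) before Espinoza (642) before Ruiz (586) before Takahashi (234) before Szabo (129).
Order: Nguyen, Okafor, Nakamura, Chaudhari, Espinoza, Ruiz, Takahashi, Szabo.

Okafor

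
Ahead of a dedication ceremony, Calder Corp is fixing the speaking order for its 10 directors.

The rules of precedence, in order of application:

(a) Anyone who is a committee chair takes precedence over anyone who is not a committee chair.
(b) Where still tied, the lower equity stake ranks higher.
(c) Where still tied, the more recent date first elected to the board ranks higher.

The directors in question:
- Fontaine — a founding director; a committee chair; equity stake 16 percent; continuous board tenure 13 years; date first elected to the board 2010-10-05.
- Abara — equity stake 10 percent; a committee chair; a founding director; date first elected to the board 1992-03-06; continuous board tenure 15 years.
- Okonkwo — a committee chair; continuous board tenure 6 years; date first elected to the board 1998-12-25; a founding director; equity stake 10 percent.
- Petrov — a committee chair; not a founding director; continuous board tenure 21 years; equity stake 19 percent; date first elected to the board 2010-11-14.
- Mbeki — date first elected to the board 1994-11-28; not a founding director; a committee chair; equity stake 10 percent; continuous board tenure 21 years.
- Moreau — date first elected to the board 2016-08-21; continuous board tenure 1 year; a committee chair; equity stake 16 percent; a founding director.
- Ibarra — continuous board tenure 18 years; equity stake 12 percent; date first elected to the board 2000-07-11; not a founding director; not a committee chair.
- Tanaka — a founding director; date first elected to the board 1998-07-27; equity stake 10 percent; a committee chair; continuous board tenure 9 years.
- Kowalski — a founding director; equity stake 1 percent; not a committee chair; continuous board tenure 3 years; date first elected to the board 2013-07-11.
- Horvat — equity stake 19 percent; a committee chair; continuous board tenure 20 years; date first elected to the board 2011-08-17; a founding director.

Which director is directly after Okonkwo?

Tanaka

By the first rule: Okonkwo, Tanaka, Mbeki, Abara, Moreau, Fontaine, Horvat and Petrov (each a committee chair); then Kowalski and Ibarra (both not a committee chair).
Among Okonkwo, Tanaka, Mbeki, Abara, Moreau, Fontaine, Horvat and Petrov, by equity stake (lower first): Okonkwo, Tanaka, Mbeki and Abara (10 percent) before Moreau and Fontaine (16 percent) before Horvat and Petrov (19 percent).
Among Okonkwo, Tanaka, Mbeki and Abara, by date first elected to the board (later first): Okonkwo (1998-12-25) before Tanaka (1998-07-27) before Mbeki (1994-11-28) before Abara (1992-03-06).
Among Moreau and Fontaine, by date first elected to the board (later first): Moreau (2016-08-21) before Fontaine (2010-10-05).
Among Horvat and Petrov, by date first elected to the board (later first): Horvat (2011-08-17) before Petrov (2010-11-14).
Among Kowalski and Ibarra, by equity stake (lower first): Kowalski (1 percent) before Ibarra (12 percent).
Order: Okonkwo, Tanaka, Mbeki, Abara, Moreau, Fontaine, Horvat, Petrov, Kowalski, Ibarra.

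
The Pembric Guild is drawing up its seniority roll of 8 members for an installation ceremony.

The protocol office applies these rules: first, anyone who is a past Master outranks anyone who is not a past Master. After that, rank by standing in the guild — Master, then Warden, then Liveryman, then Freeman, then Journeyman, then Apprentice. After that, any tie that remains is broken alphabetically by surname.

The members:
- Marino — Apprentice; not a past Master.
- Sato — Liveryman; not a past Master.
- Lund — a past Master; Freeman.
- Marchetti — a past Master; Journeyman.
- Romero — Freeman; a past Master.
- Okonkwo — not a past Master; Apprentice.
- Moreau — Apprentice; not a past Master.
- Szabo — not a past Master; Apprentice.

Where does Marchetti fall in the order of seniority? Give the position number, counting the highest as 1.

3

By the first rule: Lund, Romero and Marchetti (each a past Master); then Sato, Marino, Moreau, Okonkwo and Szabo (each not a past Master).
Among Lund, Romero and Marchetti, by standing in the guild: Lund and Romero (Freeman) before Marchetti (Journeyman).
Among Lund and Romero, alphabetically by surname: Lund before Romero.
Among Sato, Marino, Moreau, Okonkwo and Szabo, by standing in the guild: Sato (Liveryman) before Marino, Moreau, Okonkwo and Szabo (Apprentice).
Among Marino, Moreau, Okonkwo and Szabo, alphabetically by surname: Marino before Moreau before Okonkwo before Szabo.
Order: Lund, Romero, Marchetti, Sato, Marino, Moreau, Okonkwo, Szabo. So position 3.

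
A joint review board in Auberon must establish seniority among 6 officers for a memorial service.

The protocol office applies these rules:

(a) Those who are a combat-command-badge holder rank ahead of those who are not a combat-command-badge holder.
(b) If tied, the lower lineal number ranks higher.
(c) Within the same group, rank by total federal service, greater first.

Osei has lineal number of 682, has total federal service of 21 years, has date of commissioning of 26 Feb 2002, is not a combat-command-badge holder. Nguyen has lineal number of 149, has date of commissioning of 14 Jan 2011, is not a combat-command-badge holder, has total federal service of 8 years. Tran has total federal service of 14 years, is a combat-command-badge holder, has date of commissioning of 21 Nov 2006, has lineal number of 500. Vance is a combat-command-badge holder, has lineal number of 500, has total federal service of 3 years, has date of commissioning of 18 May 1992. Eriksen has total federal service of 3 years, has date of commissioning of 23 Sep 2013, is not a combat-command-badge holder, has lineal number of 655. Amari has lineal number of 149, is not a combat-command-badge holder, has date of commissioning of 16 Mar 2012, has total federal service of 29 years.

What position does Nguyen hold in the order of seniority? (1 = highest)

By the first rule: Tran and Vance (both a combat-command-badge holder); then Amari, Nguyen, Eriksen and Osei (each not a combat-command-badge holder).
Tran and Vance both have lineal number 500, so the next rule applies.
Among Tran and Vance, by total federal service (higher first): Tran (14 years) before Vance (3 years).
Among Amari, Nguyen, Eriksen and Osei, by lineal number (lower first): Amari and Nguyen (149) before Eriksen (655) before Osei (682).
Among Amari and Nguyen, by total federal service (higher first): Amari (29 years) before Nguyen (8 years).
Order: Tran, Vance, Amari, Nguyen, Eriksen, Osei. So position 4.

4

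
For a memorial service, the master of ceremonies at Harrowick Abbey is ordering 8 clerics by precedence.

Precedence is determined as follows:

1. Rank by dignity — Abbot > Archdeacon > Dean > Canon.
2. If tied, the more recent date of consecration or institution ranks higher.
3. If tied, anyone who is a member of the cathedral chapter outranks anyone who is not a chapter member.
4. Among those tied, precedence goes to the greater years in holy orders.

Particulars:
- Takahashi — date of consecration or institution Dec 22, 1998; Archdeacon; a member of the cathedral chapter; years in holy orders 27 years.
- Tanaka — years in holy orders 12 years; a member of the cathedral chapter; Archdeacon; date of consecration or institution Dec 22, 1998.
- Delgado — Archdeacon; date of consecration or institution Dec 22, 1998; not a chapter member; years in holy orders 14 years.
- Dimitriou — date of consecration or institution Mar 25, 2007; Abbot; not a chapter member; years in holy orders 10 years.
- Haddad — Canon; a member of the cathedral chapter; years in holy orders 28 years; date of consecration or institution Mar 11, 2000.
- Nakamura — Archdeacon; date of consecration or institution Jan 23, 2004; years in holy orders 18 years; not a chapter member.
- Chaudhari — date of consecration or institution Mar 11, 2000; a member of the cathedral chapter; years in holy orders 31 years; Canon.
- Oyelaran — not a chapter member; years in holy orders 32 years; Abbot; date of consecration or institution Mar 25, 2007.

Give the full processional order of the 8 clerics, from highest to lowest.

Oyelaran, Dimitriou, Nakamura, Takahashi, Tanaka, Delgado, Chaudhari, Haddad

By dignity: Oyelaran and Dimitriou (Abbot); then Nakamura, Takahashi, Tanaka and Delgado (Archdeacon); then Chaudhari and Haddad (Canon).
Oyelaran and Dimitriou both have date of consecration or institution Mar 25, 2007, so the next rule applies.
Oyelaran and Dimitriou are each not a chapter member, so the next rule applies.
Among Oyelaran and Dimitriou, by years in holy orders (higher first): Oyelaran (32 years) before Dimitriou (10 years).
Among Nakamura, Takahashi, Tanaka and Delgado, by date of consecration or institution (later first): Nakamura (Jan 23, 2004) before Takahashi, Tanaka and Delgado (Dec 22, 1998).
Among Takahashi, Tanaka and Delgado, a member of the cathedral chapter before not a chapter member: Takahashi and Tanaka (a member of the cathedral chapter) before Delgado (not a chapter member).
Among Takahashi and Tanaka, by years in holy orders (higher first): Takahashi (27 years) before Tanaka (12 years).
Chaudhari and Haddad both have date of consecration or institution Mar 11, 2000, so the next rule applies.
Chaudhari and Haddad are each a member of the cathedral chapter, so the next rule applies.
Among Chaudhari and Haddad, by years in holy orders (higher first): Chaudhari (31 years) before Haddad (28 years).
Full order: Oyelaran, Dimitriou, Nakamura, Takahashi, Tanaka, Delgado, Chaudhari, Haddad.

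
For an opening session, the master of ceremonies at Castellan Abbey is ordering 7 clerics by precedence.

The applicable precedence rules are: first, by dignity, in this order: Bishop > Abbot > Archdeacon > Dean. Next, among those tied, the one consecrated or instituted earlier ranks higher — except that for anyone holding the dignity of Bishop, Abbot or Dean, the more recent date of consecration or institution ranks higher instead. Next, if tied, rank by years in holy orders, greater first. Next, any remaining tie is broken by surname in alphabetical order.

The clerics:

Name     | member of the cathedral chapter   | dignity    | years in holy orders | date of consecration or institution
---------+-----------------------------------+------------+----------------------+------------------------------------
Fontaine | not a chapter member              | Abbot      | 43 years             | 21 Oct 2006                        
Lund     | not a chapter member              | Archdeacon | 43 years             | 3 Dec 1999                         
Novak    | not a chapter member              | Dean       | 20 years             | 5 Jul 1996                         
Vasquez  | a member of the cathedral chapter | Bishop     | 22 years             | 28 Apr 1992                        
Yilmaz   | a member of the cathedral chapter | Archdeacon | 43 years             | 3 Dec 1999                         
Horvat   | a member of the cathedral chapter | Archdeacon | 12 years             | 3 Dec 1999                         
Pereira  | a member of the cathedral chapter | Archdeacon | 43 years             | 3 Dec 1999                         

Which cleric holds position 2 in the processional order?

Fontaine

By dignity: Vasquez (Bishop); then Fontaine (Abbot); then Lund, Pereira, Yilmaz and Horvat (Archdeacon); then Novak (Dean).
Lund, Pereira, Yilmaz and Horvat all have date of consecration or institution 3 Dec 1999, so the next rule applies.
Among Lund, Pereira, Yilmaz and Horvat, by years in holy orders (higher first): Lund, Pereira and Yilmaz (43 years) before Horvat (12 years).
Among Lund, Pereira and Yilmaz, alphabetically by surname: Lund before Pereira before Yilmaz.
Order: Vasquez, Fontaine, Lund, Pereira, Yilmaz, Horvat, Novak.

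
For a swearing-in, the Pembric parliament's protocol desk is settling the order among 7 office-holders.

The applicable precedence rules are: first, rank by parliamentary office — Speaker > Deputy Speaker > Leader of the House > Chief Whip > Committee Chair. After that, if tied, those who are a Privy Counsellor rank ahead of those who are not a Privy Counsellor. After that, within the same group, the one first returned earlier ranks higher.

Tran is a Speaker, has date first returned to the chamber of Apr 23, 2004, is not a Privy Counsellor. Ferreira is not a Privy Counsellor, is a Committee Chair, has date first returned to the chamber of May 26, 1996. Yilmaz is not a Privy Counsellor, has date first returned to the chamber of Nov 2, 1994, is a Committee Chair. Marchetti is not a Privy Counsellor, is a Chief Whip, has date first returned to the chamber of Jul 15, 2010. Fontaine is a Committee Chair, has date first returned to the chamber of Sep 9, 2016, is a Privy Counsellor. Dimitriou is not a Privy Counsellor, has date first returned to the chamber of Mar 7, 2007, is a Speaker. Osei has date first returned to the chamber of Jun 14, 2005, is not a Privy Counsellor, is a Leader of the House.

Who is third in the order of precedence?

By parliamentary office: Tran and Dimitriou (Speaker); then Osei (Leader of the House); then Marchetti (Chief Whip); then Fontaine, Yilmaz and Ferreira (Committee Chair).
Tran and Dimitriou are each not a Privy Counsellor, so the next rule applies.
Among Tran and Dimitriou, by date first returned to the chamber (earlier first): Tran (Apr 23, 2004) before Dimitriou (Mar 7, 2007).
Among Fontaine, Yilmaz and Ferreira, a Privy Counsellor before not a Privy Counsellor: Fontaine (a Privy Counsellor) before Yilmaz and Ferreira (not a Privy Counsellor).
Among Yilmaz and Ferreira, by date first returned to the chamber (earlier first): Yilmaz (Nov 2, 1994) before Ferreira (May 26, 1996).
Order: Tran, Dimitriou, Osei, Marchetti, Fontaine, Yilmaz, Ferreira.

Osei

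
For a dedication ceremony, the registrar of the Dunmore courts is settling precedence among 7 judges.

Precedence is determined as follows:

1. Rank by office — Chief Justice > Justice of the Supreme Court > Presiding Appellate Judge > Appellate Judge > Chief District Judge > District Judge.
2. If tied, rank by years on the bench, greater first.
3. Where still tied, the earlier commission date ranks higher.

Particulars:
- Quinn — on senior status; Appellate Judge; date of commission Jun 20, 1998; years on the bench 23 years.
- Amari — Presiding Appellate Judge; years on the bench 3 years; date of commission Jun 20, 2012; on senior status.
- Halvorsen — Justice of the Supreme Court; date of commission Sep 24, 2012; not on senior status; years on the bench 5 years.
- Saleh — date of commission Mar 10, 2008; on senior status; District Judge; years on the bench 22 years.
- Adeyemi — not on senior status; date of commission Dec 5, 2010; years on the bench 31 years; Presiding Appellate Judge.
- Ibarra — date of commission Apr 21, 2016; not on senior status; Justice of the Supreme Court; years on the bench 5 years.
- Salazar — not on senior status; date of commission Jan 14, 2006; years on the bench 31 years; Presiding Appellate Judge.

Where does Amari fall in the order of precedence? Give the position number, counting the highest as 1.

By office: Halvorsen and Ibarra (Justice of the Supreme Court); then Salazar, Adeyemi and Amari (Presiding Appellate Judge); then Quinn (Appellate Judge); then Saleh (District Judge).
Halvorsen and Ibarra both have years on the bench 5 years, so the next rule applies.
Among Halvorsen and Ibarra, by date of commission (earlier first): Halvorsen (Sep 24, 2012) before Ibarra (Apr 21, 2016).
Among Salazar, Adeyemi and Amari, by years on the bench (higher first): Salazar and Adeyemi (31 years) before Amari (3 years).
Among Salazar and Adeyemi, by date of commission (earlier first): Salazar (Jan 14, 2006) before Adeyemi (Dec 5, 2010).
Order: Halvorsen, Ibarra, Salazar, Adeyemi, Amari, Quinn, Saleh. So position 5.

5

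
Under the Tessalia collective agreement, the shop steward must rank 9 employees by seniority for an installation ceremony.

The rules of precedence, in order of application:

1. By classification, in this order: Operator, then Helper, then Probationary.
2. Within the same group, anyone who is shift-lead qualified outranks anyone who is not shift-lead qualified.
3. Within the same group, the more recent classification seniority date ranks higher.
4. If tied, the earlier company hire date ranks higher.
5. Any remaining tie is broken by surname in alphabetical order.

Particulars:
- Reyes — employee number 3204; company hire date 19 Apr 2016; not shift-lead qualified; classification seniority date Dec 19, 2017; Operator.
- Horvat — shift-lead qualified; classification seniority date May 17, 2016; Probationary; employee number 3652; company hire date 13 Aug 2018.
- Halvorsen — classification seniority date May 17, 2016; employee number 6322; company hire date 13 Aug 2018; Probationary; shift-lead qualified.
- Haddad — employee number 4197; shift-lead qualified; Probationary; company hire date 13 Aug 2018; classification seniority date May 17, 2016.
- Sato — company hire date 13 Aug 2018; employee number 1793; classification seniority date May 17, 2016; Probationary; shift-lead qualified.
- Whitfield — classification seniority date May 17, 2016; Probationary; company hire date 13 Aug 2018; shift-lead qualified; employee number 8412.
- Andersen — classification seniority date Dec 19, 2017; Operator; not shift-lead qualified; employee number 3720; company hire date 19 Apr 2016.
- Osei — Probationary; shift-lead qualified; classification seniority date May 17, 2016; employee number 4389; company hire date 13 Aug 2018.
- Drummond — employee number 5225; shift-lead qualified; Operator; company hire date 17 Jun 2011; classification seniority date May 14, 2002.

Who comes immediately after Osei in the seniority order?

Sato

By classification: Drummond, Andersen and Reyes (Operator); then Haddad, Halvorsen, Horvat, Osei, Sato and Whitfield (Probationary).
Among Drummond, Andersen and Reyes, shift-lead qualified before not shift-lead qualified: Drummond (shift-lead qualified) before Andersen and Reyes (not shift-lead qualified).
Andersen and Reyes both have classification seniority date Dec 19, 2017, so the next rule applies.
Andersen and Reyes both have company hire date 19 Apr 2016, so the next rule applies.
Among Andersen and Reyes, alphabetically by surname: Andersen before Reyes.
Haddad, Halvorsen, Horvat, Osei, Sato and Whitfield are each shift-lead qualified, so the next rule applies.
Haddad, Halvorsen, Horvat, Osei, Sato and Whitfield all have classification seniority date May 17, 2016, so the next rule applies.
Haddad, Halvorsen, Horvat, Osei, Sato and Whitfield all have company hire date 13 Aug 2018, so the next rule applies.
Among Haddad, Halvorsen, Horvat, Osei, Sato and Whitfield, alphabetically by surname: Haddad before Halvorsen before Horvat before Osei before Sato before Whitfield.
Order: Drummond, Andersen, Reyes, Haddad, Halvorsen, Horvat, Osei, Sato, Whitfield.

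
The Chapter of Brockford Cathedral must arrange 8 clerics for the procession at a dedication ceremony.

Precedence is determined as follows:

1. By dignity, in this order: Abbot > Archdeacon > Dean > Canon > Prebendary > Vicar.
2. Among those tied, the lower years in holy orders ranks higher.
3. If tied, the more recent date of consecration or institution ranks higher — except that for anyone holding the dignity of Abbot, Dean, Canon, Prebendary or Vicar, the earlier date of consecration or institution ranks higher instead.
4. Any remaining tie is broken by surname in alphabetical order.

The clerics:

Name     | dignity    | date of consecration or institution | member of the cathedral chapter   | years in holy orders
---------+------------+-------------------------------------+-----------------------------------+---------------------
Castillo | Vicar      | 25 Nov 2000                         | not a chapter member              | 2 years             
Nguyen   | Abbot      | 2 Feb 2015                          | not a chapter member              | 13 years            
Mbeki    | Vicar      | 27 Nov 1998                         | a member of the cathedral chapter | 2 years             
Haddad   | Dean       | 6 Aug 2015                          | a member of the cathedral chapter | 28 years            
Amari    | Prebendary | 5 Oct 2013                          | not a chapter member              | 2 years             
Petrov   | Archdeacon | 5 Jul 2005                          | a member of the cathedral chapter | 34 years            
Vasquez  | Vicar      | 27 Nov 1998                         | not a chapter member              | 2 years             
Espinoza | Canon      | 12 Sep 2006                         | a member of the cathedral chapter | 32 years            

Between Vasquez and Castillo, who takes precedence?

Vasquez

By dignity: Nguyen (Abbot); then Petrov (Archdeacon); then Haddad (Dean); then Espinoza (Canon); then Amari (Prebendary); then Mbeki, Vasquez and Castillo (Vicar).
Mbeki, Vasquez and Castillo all have years in holy orders 2 years, so the next rule applies.
Among Mbeki, Vasquez and Castillo, by date of consecration or institution (earlier first) (reversed rule for this group): Mbeki and Vasquez (27 Nov 1998) before Castillo (25 Nov 2000).
Among Mbeki and Vasquez, alphabetically by surname: Mbeki before Vasquez.
So Vasquez takes precedence.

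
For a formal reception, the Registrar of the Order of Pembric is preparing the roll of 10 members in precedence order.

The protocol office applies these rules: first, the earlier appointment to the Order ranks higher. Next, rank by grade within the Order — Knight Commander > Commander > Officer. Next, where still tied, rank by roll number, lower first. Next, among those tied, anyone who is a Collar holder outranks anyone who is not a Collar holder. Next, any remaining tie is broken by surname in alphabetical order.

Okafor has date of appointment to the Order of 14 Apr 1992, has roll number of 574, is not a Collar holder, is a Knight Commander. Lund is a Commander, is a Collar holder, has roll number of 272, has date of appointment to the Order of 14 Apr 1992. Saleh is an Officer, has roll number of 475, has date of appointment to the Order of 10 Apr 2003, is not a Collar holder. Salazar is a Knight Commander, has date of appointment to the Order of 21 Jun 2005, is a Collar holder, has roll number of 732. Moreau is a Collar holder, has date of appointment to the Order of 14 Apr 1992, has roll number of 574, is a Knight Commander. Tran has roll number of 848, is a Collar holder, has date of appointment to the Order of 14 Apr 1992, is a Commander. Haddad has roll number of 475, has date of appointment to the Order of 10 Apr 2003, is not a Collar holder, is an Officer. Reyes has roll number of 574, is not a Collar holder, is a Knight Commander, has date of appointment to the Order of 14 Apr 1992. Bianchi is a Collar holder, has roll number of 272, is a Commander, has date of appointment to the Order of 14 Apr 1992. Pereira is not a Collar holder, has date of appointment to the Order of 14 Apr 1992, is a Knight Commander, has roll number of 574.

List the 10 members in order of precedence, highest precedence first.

Moreau, Okafor, Pereira, Reyes, Bianchi, Lund, Tran, Haddad, Saleh, Salazar

By date of appointment to the Order (earlier first): Moreau, Okafor, Pereira, Reyes, Bianchi, Lund and Tran (each 14 Apr 1992); then Haddad and Saleh (both 10 Apr 2003); then Salazar (21 Jun 2005).
Among Moreau, Okafor, Pereira, Reyes, Bianchi, Lund and Tran, by grade within the Order: Moreau, Okafor, Pereira and Reyes (Knight Commander) before Bianchi, Lund and Tran (Commander).
Moreau, Okafor, Pereira and Reyes all have roll number 574, so the next rule applies.
Among Moreau, Okafor, Pereira and Reyes, a Collar holder before not a Collar holder: Moreau (a Collar holder) before Okafor, Pereira and Reyes (not a Collar holder).
Among Okafor, Pereira and Reyes, alphabetically by surname: Okafor before Pereira before Reyes.
Among Bianchi, Lund and Tran, by roll number (lower first): Bianchi and Lund (272) before Tran (848).
Bianchi and Lund are each a Collar holder, so the next rule applies.
Among Bianchi and Lund, alphabetically by surname: Bianchi before Lund.
Haddad and Saleh are each Officer, so the next rule applies.
Haddad and Saleh both have roll number 475, so the next rule applies.
Haddad and Saleh are each not a Collar holder, so the next rule applies.
Among Haddad and Saleh, alphabetically by surname: Haddad before Saleh.
Full order: Moreau, Okafor, Pereira, Reyes, Bianchi, Lund, Tran, Haddad, Saleh, Salazar.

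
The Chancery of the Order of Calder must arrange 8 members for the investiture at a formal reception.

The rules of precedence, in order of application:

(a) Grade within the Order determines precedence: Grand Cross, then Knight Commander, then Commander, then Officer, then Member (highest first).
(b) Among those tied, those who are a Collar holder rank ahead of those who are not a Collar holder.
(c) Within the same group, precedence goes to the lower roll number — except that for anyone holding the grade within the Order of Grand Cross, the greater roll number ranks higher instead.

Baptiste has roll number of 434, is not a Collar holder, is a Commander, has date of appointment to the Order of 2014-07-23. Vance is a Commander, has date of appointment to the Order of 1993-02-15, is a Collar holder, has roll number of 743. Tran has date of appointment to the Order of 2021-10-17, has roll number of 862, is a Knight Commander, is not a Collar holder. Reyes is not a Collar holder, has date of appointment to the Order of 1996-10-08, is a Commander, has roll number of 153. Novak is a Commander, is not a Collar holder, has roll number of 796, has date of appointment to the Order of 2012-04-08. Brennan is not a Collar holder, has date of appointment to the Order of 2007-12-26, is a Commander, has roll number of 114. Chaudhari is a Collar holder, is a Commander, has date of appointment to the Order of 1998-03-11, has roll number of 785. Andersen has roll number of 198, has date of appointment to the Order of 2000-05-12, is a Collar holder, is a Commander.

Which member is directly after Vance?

By grade within the Order: Tran (Knight Commander); then Andersen, Vance, Chaudhari, Brennan, Reyes, Baptiste and Novak (Commander).
Among Andersen, Vance, Chaudhari, Brennan, Reyes, Baptiste and Novak, a Collar holder before not a Collar holder: Andersen, Vance and Chaudhari (a Collar holder) before Brennan, Reyes, Baptiste and Novak (not a Collar holder).
Among Andersen, Vance and Chaudhari, by roll number (lower first): Andersen (198) before Vance (743) before Chaudhari (785).
Among Brennan, Reyes, Baptiste and Novak, by roll number (lower first): Brennan (114) before Reyes (153) before Baptiste (434) before Novak (796).
Order: Tran, Andersen, Vance, Chaudhari, Brennan, Reyes, Baptiste, Novak.

Chaudhari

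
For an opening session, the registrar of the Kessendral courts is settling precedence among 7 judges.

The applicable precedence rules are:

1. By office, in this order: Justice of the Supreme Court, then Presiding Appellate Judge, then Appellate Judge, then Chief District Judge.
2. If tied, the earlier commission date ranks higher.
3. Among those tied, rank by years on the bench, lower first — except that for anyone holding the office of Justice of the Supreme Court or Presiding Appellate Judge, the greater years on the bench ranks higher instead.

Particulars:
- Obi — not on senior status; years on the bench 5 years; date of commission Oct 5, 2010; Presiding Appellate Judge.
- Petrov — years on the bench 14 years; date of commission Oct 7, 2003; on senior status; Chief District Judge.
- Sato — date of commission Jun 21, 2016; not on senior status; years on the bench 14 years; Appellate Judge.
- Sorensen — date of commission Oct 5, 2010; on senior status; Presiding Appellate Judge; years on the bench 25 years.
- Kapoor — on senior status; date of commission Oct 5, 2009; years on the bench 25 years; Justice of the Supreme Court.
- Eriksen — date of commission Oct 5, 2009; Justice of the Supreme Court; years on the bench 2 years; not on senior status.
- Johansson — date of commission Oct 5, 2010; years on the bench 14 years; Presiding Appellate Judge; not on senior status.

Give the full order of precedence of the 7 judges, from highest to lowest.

By office: Kapoor and Eriksen (Justice of the Supreme Court); then Sorensen, Johansson and Obi (Presiding Appellate Judge); then Sato (Appellate Judge); then Petrov (Chief District Judge).
Kapoor and Eriksen both have date of commission Oct 5, 2009, so the next rule applies.
Among Kapoor and Eriksen, by years on the bench (higher first) (reversed rule for this group): Kapoor (25 years) before Eriksen (2 years).
Sorensen, Johansson and Obi all have date of commission Oct 5, 2010, so the next rule applies.
Among Sorensen, Johansson and Obi, by years on the bench (higher first) (reversed rule for this group): Sorensen (25 years) before Johansson (14 years) before Obi (5 years).
Full order: Kapoor, Eriksen, Sorensen, Johansson, Obi, Sato, Petrov.

Kapoor, Eriksen, Sorensen, Johansson, Obi, Sato, Petrov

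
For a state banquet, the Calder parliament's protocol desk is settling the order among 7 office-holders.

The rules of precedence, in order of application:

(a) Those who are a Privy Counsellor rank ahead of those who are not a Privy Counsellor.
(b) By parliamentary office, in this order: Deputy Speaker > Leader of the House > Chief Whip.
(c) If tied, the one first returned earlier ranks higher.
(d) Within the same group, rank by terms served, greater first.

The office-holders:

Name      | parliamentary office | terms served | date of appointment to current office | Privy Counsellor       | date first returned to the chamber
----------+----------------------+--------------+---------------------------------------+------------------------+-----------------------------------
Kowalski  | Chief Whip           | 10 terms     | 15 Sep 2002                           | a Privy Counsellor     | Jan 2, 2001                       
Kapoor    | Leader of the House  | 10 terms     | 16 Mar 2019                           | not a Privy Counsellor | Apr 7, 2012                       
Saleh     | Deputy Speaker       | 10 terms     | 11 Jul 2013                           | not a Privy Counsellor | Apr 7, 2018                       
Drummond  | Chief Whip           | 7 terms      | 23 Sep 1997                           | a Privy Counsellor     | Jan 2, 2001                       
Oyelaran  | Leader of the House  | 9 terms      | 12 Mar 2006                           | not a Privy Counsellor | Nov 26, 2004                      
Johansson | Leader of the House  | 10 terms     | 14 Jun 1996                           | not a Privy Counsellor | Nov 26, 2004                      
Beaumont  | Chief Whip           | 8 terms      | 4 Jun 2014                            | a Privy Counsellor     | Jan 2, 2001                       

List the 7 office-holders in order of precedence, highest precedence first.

By the first rule: Kowalski, Beaumont and Drummond (each a Privy Counsellor); then Saleh, Johansson, Oyelaran and Kapoor (each not a Privy Counsellor).
Kowalski, Beaumont and Drummond are each Chief Whip, so the next rule applies.
Kowalski, Beaumont and Drummond all have date first returned to the chamber Jan 2, 2001, so the next rule applies.
Among Kowalski, Beaumont and Drummond, by terms served (higher first): Kowalski (10 terms) before Beaumont (8 terms) before Drummond (7 terms).
Among Saleh, Johansson, Oyelaran and Kapoor, by parliamentary office: Saleh (Deputy Speaker) before Johansson, Oyelaran and Kapoor (Leader of the House).
Among Johansson, Oyelaran and Kapoor, by date first returned to the chamber (earlier first): Johansson and Oyelaran (Nov 26, 2004) before Kapoor (Apr 7, 2012).
Among Johansson and Oyelaran, by terms served (higher first): Johansson (10 terms) before Oyelaran (9 terms).
Full order: Kowalski, Beaumont, Drummond, Saleh, Johansson, Oyelaran, Kapoor.

Kowalski, Beaumont, Drummond, Saleh, Johansson, Oyelaran, Kapoor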